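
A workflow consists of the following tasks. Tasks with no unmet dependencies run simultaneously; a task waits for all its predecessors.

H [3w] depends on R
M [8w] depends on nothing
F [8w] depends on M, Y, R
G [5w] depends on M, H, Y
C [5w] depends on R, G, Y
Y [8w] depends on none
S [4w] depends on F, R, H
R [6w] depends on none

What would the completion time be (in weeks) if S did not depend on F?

19

Original critical path: Y→F→S = 8+8+4 = 20 ⇒ 20 weeks.
Without F→S, S's earliest start moves from 16 to 9.
The longest chain is now R→H→G→C = 6+3+5+5 = 19, so the schedule takes 19 weeks.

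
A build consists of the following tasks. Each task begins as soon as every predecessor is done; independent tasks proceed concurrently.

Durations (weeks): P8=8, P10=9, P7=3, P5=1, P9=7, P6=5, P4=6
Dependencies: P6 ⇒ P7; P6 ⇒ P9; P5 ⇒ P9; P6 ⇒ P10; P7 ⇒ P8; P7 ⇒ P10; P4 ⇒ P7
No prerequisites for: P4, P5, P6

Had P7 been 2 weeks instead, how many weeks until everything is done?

17

Critical path before the change: P4→P7→P10 = 6+3+9 = 18 giving 18 weeks.
P7 lies on that path, so at 2 weeks the path becomes 17 weeks.
No other chain overtakes it, so the finish is 17 weeks.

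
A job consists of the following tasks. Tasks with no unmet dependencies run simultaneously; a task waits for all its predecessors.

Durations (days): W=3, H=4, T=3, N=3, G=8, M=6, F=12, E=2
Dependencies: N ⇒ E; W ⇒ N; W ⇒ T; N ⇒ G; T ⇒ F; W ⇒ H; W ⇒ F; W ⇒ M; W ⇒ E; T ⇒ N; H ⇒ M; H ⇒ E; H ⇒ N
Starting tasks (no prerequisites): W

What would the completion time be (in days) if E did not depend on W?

18

Original critical path: W→H→N→G = 3+4+3+8 = 18 ⇒ 18 days.
Dropping W→E doesn't change E's earliest start (10); another predecessor still binds.
The longest chain is now W→H→N→G = 3+4+3+8 = 18, so the job takes 18 days.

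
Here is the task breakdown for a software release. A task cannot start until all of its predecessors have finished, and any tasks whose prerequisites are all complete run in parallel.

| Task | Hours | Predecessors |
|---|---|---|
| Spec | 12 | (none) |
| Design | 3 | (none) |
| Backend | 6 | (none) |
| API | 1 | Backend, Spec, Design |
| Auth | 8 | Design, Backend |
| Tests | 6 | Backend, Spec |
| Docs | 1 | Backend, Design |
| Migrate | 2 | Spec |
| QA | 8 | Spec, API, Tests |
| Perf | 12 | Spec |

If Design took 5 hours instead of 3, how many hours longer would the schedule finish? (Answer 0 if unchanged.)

0

The binding path is Spec→Tests→QA = 12+6+8 = 26; finish at 26 hours.
Design has 14 hours of float (longest path through it is 12).
No other chain overtakes it, so the finish is 26 hours.
Change in finish: 26 − 26 = +0 hours.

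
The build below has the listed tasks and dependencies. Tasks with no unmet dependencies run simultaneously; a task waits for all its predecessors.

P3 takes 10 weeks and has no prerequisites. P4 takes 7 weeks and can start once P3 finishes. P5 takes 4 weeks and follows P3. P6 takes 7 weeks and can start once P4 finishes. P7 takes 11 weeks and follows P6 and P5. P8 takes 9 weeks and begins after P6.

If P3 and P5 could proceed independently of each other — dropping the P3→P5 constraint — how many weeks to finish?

Original critical path: P3→P4→P6→P7 = 10+7+7+11 = 35 ⇒ 35 weeks.
Without P3→P5, P5's earliest start moves from 10 to 0.
The longest chain is now P3→P4→P6→P7 = 10+7+7+11 = 35, so the plan takes 35 weeks.

35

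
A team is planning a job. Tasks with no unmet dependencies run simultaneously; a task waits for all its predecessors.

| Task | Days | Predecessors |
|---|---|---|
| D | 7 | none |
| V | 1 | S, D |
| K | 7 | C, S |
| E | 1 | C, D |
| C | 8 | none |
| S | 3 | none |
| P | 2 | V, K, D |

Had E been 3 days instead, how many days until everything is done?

Critical path before the change: C→K→P = 8+7+2 = 17 giving 17 days.
E is off the critical path — its longest chain is 9 days, giving 8 of slack.
No other chain overtakes it, so the finish is 17 days.

17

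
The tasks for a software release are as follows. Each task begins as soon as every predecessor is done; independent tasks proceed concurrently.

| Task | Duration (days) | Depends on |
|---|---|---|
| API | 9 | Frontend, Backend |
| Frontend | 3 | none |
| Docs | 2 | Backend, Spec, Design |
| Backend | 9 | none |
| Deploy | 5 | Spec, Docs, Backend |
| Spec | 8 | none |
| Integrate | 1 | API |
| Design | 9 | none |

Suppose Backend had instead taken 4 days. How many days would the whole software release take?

Actual critical path: Backend→API→Integrate = 9+9+1 = 19 ⇒ 19 days.
Backend is on the critical path; changing it to 4 makes that path 14 days.
New critical path: Design→Docs→Deploy = 9+2+5 = 16 ⇒ 16 days.

16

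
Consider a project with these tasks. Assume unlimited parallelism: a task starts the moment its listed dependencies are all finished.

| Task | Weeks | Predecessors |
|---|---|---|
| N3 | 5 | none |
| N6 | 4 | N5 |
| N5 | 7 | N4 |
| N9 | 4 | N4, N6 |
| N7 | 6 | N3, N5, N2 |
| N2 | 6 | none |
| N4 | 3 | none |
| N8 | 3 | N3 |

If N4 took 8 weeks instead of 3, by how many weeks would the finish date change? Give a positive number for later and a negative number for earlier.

Actual critical path: N4→N5→N6→N9 = 3+7+4+4 = 18 ⇒ 18 weeks.
N4 is on the critical path; changing it to 8 makes that path 23 weeks.
That remains the longest chain; total 23 weeks.
Change in finish: 23 − 18 = +5 weeks.

5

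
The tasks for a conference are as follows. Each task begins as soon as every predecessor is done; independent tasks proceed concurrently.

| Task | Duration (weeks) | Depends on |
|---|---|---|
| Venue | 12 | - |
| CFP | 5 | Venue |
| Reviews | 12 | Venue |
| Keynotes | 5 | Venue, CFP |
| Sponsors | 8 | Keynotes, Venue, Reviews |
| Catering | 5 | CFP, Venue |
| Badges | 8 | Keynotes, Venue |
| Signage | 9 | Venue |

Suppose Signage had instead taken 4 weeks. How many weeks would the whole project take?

Baseline: Venue→Reviews→Sponsors = 12+12+8 = 32 → 32 weeks.
Signage has 11 weeks of float (longest path through it is 21).
That remains the longest chain; total 32 weeks.

32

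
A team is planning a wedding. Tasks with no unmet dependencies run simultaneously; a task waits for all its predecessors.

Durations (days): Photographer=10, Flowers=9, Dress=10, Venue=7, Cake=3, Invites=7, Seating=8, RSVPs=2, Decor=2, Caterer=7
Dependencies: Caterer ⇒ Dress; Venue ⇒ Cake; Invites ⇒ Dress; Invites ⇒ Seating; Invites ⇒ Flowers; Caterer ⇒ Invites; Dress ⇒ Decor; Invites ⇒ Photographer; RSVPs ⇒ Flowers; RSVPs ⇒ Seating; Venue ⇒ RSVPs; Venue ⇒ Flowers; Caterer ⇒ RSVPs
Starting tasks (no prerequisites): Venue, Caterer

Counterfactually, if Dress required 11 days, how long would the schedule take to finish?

27

Actual critical path: Caterer→Invites→Dress→Decor = 7+7+10+2 = 26 ⇒ 26 days.
Dress lies on that path, so at 11 days the path becomes 27 days.
No other chain overtakes it, so the finish is 27 days.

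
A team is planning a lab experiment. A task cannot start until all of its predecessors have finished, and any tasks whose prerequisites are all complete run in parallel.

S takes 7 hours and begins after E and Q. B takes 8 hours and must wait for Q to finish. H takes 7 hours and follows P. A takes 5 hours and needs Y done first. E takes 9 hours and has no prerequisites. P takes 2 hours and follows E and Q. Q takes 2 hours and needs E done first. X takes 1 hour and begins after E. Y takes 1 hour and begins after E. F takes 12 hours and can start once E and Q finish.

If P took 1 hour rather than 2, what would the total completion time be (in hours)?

Critical path before the change: E→Q→F = 9+2+12 = 23 giving 23 hours.
The longest path through P is only 20 hours, so P has float 3.
No other chain overtakes it, so the finish is 23 hours.

23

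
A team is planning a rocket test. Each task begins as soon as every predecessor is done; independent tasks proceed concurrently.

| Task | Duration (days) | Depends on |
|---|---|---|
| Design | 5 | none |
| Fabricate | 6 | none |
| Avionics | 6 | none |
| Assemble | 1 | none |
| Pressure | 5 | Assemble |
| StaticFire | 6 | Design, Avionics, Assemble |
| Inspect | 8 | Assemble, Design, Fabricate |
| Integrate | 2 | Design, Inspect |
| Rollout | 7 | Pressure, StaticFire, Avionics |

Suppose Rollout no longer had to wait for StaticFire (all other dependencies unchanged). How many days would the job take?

16

With the dependency in place, Avionics→StaticFire→Rollout = 6+6+7 = 19 sets the finish at 19 days.
Without StaticFire→Rollout, Rollout's earliest start moves from 12 to 6.
New critical path: Fabricate→Inspect→Integrate = 6+8+2 = 16 ⇒ 16 days.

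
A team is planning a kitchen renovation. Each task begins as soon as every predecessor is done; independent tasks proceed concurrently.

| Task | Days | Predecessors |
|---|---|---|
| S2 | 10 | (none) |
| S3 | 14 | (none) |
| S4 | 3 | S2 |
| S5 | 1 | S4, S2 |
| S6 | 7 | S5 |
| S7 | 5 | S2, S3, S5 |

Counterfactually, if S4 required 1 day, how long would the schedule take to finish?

19

Baseline: S2→S4→S5→S6 = 10+3+1+7 = 21 → 21 days.
S4 is on the critical path; changing it to 1 makes that path 19 days.
No other chain overtakes it, so the finish is 19 days.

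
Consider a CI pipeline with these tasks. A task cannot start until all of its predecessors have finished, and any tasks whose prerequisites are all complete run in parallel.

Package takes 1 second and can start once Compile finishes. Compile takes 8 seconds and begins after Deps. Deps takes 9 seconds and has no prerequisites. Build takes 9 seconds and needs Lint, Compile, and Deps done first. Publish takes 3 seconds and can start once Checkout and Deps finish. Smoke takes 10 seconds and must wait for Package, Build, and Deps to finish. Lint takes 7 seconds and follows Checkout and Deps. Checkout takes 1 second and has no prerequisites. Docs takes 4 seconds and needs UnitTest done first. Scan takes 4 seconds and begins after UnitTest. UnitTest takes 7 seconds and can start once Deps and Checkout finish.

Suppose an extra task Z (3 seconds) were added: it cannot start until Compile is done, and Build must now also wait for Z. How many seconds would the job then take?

39

Originally the job takes 36 seconds.
With Z inserted, Build now waits for max(Lint, Compile, Deps, Z).
New critical path: Deps→Compile→Z→Build→Smoke = 9+8+3+9+10 = 39 ⇒ 39 seconds.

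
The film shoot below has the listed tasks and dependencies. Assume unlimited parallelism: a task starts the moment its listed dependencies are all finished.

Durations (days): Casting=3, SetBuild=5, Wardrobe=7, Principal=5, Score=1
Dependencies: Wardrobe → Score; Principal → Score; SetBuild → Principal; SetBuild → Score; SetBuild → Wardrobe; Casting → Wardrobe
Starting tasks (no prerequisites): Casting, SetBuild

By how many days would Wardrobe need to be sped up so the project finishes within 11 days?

2

Current finish: 13 days; target: 11.
Wardrobe is on every critical path, so each day cut from Wardrobe cuts the finish by one (this holds down to a finish of 11).
Need 13 − 11 = 2 days off Wardrobe → Wardrobe becomes 5 days, finish becomes 11.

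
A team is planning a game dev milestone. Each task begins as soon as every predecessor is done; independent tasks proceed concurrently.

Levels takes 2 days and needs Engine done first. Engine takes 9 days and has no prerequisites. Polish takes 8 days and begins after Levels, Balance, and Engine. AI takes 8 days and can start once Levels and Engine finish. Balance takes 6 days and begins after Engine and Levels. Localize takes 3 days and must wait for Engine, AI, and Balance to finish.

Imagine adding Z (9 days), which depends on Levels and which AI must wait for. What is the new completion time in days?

Originally the schedule takes 25 days.
With Z inserted, AI now waits for max(Levels, Engine, Z).
New critical path: Engine→Levels→Z→AI→Localize = 9+2+9+8+3 = 31 ⇒ 31 days.

31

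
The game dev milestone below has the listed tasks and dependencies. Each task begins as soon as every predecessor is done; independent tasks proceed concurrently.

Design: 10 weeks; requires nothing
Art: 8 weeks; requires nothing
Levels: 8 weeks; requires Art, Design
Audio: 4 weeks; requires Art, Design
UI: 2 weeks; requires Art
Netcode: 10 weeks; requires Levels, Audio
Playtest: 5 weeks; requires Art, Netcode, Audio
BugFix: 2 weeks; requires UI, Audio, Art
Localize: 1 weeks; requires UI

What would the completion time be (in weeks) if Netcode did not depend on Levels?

With the dependency in place, Design→Levels→Netcode→Playtest = 10+8+10+5 = 33 sets the finish at 33 weeks.
Without Levels→Netcode, Netcode's earliest start moves from 18 to 14.
After: Design→Audio→Netcode→Playtest = 10+4+10+5 = 29 → 29 weeks.

29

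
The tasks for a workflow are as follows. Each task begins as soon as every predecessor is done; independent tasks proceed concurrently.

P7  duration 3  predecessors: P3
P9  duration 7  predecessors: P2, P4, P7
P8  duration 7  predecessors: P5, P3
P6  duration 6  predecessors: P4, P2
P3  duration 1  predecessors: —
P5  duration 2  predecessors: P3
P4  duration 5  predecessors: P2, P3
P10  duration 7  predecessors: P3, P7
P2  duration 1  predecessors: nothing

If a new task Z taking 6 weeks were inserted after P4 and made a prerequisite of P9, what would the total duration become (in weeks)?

Originally the workflow takes 13 weeks.
With Z inserted, P9 now waits for max(P2, P4, P7, Z).
New critical path: P2→P4→Z→P9 = 1+5+6+7 = 19 ⇒ 19 weeks.

19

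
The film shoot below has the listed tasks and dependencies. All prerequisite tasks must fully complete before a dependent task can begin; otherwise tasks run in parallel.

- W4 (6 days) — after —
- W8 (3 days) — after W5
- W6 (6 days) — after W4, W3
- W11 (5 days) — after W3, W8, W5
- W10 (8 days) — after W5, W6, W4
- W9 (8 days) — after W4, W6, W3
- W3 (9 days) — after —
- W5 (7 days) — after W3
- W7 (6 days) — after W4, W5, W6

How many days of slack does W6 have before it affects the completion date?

1

W3→W5→W8→W11 = 9+7+3+5 = 24 sets the makespan at 24 days.
The longest chain containing W6 totals 23 days.
Float = 24 − 23 = 1.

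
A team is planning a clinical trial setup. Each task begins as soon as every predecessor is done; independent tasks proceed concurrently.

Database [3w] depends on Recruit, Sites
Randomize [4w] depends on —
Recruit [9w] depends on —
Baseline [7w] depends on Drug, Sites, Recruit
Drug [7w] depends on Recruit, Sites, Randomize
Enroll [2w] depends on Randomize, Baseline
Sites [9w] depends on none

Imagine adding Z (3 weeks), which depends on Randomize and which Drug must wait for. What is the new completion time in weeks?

25

Originally the plan takes 25 weeks.
With Z inserted, Drug now waits for max(Recruit, Sites, Randomize, Z).
New critical path: Sites→Drug→Baseline→Enroll = 9+7+7+2 = 25 ⇒ 25 weeks.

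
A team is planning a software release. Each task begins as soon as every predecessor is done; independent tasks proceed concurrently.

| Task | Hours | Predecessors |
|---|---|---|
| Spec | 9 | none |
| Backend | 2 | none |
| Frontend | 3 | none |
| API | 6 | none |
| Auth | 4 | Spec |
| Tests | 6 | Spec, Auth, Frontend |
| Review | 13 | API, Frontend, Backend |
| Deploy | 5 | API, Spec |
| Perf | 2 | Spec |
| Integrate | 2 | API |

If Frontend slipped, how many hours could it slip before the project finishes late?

3

Critical path: Spec→Auth→Tests = 9+4+6 = 19, so the finish is 19 hours.
Longest path through Frontend: 16 hours (earliest finish 3, latest finish 6).
Slack of Frontend = 3 − 0 = 3 hours.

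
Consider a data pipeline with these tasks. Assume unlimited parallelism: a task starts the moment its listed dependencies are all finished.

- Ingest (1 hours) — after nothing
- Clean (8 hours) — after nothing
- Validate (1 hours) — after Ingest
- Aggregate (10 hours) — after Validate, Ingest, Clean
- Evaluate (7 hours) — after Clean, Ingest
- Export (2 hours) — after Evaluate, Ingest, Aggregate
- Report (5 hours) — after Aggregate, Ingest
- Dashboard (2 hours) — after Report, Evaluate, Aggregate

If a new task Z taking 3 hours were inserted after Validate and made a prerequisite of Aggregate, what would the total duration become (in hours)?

Originally the plan takes 25 hours.
With Z inserted, Aggregate now waits for max(Validate, Ingest, Clean, Z).
New critical path: Clean→Aggregate→Report→Dashboard = 8+10+5+2 = 25 ⇒ 25 hours.

25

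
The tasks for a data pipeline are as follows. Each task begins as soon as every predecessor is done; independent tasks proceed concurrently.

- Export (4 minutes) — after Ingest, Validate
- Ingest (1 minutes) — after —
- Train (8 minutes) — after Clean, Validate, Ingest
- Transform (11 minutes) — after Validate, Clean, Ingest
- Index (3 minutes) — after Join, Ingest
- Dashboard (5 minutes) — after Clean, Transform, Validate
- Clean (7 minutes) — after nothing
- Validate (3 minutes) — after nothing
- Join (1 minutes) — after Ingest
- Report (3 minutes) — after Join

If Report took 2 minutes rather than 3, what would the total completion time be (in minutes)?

23

Actual critical path: Clean→Transform→Dashboard = 7+11+5 = 23 ⇒ 23 minutes.
Report is off the critical path — its longest chain is 5 minutes, giving 18 of slack.
No other chain overtakes it, so the finish is 23 minutes.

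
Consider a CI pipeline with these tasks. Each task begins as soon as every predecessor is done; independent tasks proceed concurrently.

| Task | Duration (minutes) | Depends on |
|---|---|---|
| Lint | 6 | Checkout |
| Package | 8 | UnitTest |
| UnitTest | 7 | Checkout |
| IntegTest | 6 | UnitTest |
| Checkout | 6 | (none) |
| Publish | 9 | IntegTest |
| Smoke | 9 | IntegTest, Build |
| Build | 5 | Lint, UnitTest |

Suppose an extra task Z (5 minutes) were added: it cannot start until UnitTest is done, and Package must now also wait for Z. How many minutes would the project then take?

28

Originally the project takes 28 minutes.
With Z inserted, Package now waits for max(UnitTest, Z).
New critical path: Checkout→UnitTest→IntegTest→Publish = 6+7+6+9 = 28 ⇒ 28 minutes.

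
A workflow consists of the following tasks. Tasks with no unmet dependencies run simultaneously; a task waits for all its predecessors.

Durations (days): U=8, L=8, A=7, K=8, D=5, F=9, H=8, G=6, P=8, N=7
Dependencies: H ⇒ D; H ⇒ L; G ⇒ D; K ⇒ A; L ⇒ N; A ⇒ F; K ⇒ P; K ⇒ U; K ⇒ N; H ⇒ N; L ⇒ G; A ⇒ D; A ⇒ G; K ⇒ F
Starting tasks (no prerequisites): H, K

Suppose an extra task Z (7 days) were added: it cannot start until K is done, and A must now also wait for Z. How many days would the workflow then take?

Originally the workflow takes 27 days.
With Z inserted, A now waits for max(K, Z).
New critical path: K→Z→A→G→D = 8+7+7+6+5 = 33 ⇒ 33 days.

33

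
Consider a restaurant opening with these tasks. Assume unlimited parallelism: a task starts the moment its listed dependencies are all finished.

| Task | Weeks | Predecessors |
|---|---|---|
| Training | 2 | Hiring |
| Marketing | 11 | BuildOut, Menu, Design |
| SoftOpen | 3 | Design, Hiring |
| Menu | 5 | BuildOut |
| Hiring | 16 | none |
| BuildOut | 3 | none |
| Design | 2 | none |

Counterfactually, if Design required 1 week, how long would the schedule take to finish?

As given, the longest chain is BuildOut→Menu→Marketing = 3+5+11 = 19, so the finish is 19 weeks.
The longest path through Design is only 13 weeks, so Design has float 6.
That remains the longest chain; total 19 weeks.

19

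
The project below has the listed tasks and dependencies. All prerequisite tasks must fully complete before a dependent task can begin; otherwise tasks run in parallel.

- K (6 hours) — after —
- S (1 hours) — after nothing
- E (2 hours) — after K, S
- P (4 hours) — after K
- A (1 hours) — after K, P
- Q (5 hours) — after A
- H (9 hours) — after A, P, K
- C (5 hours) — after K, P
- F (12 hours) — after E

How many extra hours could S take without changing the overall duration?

5

The longest chain is K→E→F = 6+2+12 = 20; overall finish 20 hours.
S finishes as early as 1 and must finish by 6.
Slack of S = 5 − 0 = 5 hours.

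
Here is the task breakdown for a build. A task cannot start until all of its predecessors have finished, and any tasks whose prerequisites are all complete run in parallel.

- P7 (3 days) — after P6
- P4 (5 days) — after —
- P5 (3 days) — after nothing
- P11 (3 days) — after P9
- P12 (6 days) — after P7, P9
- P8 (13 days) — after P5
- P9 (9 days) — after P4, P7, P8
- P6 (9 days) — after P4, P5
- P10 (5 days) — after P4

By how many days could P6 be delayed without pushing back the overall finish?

0

P4→P6→P7→P9→P12 = 5+9+3+9+6 = 32 sets the makespan at 32 days.
The longest chain containing P6 totals 32 days.
So P6 can slip 14 − 14 = 0 days.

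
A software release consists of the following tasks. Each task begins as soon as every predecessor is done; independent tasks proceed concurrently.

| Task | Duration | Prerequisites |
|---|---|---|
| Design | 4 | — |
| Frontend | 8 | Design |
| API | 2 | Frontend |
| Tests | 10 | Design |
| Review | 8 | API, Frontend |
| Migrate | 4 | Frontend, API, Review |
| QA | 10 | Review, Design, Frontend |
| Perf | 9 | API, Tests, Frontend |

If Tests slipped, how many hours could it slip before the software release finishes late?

Design→Frontend→API→Review→QA = 4+8+2+8+10 = 32 sets the makespan at 32 hours.
Longest path through Tests: 23 hours (earliest finish 14, latest finish 23).
Slack of Tests = 13 − 4 = 9 hours.

9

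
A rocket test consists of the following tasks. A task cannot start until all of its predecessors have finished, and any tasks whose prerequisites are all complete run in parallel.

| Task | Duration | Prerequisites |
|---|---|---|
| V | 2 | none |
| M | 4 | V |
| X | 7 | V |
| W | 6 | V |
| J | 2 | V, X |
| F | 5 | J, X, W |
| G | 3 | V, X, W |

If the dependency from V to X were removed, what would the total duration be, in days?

Before: longest chain V→X→J→F = 2+7+2+5 = 16, finish 16.
Without V→X, X's earliest start moves from 2 to 0.
New critical path: X→J→F = 7+2+5 = 14 ⇒ 14 days.

14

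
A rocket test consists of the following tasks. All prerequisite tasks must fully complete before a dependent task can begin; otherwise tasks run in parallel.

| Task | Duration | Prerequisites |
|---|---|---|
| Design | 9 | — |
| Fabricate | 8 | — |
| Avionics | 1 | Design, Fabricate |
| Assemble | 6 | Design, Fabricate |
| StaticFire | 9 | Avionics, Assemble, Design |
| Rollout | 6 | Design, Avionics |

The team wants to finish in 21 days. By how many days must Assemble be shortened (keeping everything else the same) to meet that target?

3

Current finish: 24 days; target: 21.
Assemble is on every critical path, so each day cut from Assemble cuts the finish by one (this holds down to a finish of 19).
Need 24 − 21 = 3 days off Assemble → Assemble becomes 3 days, finish becomes 21.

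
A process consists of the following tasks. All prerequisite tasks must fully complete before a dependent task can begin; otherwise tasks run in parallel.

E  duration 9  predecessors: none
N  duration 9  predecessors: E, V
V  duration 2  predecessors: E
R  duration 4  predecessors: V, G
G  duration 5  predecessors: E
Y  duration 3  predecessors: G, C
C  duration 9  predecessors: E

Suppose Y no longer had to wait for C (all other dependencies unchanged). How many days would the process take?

With the dependency in place, E→C→Y = 9+9+3 = 21 sets the finish at 21 days.
Without C→Y, Y's earliest start moves from 18 to 14.
New critical path: E→V→N = 9+2+9 = 20 ⇒ 20 days.

20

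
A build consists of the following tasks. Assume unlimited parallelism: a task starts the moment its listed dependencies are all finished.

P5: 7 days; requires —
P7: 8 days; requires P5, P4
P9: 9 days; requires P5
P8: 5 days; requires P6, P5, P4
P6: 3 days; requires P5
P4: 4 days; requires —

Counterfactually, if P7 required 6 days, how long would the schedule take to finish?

16

Critical path before the change: P5→P9 = 7+9 = 16 giving 16 days.
P7 has 1 day of float (longest path through it is 15).
The critical path is still P5→P9; finish is now 16 days.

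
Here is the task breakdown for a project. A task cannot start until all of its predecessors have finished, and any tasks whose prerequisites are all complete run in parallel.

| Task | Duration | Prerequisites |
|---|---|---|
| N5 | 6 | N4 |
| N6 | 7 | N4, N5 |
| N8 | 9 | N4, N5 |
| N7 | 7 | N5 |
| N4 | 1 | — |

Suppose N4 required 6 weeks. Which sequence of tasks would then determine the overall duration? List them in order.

N4, N5, N8

Actual critical path: N4→N5→N8 = 1+6+9 = 16 ⇒ 16 weeks.
Since N4 is critical, the +5 change carries straight to that chain (now 21 weeks).
The critical path is still N4→N5→N8; finish is now 21 weeks.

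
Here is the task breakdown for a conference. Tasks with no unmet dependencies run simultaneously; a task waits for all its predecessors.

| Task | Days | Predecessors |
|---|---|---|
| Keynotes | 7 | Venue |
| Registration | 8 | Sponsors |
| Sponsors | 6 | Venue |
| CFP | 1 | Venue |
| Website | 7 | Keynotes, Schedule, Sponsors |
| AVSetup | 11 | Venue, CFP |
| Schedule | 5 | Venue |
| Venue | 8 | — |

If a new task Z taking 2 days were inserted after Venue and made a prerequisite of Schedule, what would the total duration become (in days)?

Originally the plan takes 22 days.
With Z inserted, Schedule now waits for max(Venue, Z).
New critical path: Venue→Z→Schedule→Website = 8+2+5+7 = 22 ⇒ 22 days.

22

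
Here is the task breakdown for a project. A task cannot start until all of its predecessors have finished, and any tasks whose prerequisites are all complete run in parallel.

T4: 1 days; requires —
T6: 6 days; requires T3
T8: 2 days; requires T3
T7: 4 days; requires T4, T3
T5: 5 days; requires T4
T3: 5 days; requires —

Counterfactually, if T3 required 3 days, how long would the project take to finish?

The binding path is T3→T6 = 5+6 = 11; finish at 11 days.
Since T3 is critical, the -2 change carries straight to that chain (now 9 days).
The critical path is still T3→T6; finish is now 9 days.

9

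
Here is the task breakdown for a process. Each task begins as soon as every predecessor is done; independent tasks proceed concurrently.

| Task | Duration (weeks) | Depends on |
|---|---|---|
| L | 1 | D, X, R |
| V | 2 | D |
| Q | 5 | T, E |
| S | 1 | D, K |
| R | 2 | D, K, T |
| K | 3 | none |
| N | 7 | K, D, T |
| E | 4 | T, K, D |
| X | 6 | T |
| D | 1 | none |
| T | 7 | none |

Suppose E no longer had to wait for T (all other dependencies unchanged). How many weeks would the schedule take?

Before: longest chain T→E→Q = 7+4+5 = 16, finish 16.
Without T→E, E's earliest start moves from 7 to 3.
The longest chain is now T→N = 7+7 = 14, so the schedule takes 14 weeks.

14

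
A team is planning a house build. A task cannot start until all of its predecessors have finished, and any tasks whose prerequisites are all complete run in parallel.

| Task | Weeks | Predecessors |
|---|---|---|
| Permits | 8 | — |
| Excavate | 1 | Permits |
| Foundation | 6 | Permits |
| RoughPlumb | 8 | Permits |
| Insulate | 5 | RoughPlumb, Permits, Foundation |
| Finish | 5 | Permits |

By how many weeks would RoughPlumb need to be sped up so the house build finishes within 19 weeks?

2

Current finish: 21 weeks; target: 19.
RoughPlumb is on every critical path, so each week cut from RoughPlumb cuts the finish by one (this holds down to a finish of 19).
Need 21 − 19 = 2 weeks off RoughPlumb → RoughPlumb becomes 6 weeks, finish becomes 19.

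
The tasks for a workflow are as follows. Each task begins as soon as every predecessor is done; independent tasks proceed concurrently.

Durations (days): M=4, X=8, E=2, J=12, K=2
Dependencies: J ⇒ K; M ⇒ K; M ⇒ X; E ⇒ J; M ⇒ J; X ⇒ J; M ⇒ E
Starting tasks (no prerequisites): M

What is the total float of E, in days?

6

M→X→J→K = 4+8+12+2 = 26 sets the makespan at 26 days.
Longest path through E: 20 days (earliest finish 6, latest finish 12).
So E can slip 12 − 6 = 6 days.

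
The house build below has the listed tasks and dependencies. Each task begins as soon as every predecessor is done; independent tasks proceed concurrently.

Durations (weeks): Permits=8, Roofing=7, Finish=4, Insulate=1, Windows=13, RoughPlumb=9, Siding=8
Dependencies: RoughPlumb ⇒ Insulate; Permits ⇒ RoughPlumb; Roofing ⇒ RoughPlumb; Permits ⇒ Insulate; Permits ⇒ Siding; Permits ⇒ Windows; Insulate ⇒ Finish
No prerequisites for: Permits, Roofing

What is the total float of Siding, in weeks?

6

Critical path: Permits→RoughPlumb→Insulate→Finish = 8+9+1+4 = 22, so the finish is 22 weeks.
The longest chain containing Siding totals 16 weeks.
Float = 22 − 16 = 6.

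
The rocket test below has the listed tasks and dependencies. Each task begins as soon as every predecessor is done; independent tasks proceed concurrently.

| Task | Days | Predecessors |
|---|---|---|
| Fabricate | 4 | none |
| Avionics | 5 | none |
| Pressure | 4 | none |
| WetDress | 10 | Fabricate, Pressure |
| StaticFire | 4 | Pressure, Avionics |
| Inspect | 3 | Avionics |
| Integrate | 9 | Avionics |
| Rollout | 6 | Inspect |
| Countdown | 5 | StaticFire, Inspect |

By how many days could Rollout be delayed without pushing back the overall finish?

0

Critical path: Fabricate→WetDress = 4+10 = 14, so the finish is 14 days.
The longest chain containing Rollout totals 14 days.
Slack of Rollout = 8 − 8 = 0 days.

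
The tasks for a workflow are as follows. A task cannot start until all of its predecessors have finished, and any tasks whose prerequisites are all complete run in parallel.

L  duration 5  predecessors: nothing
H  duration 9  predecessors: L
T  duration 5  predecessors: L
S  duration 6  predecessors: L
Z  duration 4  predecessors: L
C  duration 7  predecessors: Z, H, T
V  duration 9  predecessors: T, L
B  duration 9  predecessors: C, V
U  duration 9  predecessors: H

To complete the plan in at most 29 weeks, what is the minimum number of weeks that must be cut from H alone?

Current finish: 30 weeks; target: 29.
H is on every critical path, so each week cut from H cuts the finish by one (this holds down to a finish of 28).
Need 30 − 29 = 1 week off H → H becomes 8 weeks, finish becomes 29.

1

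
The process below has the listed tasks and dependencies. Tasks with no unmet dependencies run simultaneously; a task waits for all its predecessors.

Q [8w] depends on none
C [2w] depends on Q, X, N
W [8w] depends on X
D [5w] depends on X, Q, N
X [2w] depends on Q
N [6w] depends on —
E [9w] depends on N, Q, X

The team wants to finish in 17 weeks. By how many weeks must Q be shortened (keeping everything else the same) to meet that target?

Current finish: 19 weeks; target: 17.
Q is on every critical path, so each week cut from Q cuts the finish by one (this holds down to a finish of 15).
Need 19 − 17 = 2 weeks off Q → Q becomes 6 weeks, finish becomes 17.

2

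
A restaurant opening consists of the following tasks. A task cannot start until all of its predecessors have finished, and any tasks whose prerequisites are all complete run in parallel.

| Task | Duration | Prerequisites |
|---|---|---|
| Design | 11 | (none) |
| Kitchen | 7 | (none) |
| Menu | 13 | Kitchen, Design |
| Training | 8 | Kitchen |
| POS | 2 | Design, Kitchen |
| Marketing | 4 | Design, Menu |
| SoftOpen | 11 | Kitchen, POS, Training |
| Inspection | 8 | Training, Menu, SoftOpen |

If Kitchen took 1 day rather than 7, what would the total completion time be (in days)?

Actual critical path: Kitchen→Training→SoftOpen→Inspection = 7+8+11+8 = 34 ⇒ 34 days.
Since Kitchen is critical, the -6 change carries straight to that chain (now 28 days).
The binding chain switches to Design→Menu→Inspection = 11+13+8 = 32; finish 32 days.

32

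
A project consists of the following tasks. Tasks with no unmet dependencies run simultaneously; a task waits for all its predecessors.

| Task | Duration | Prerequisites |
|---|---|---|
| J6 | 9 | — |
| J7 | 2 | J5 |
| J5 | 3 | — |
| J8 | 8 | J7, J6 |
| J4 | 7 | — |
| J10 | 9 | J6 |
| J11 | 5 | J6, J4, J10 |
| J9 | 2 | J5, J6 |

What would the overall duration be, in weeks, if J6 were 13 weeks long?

27

As given, the longest chain is J6→J10→J11 = 9+9+5 = 23, so the finish is 23 weeks.
J6 lies on that path, so at 13 weeks the path becomes 27 weeks.
The critical path is still J6→J10→J11; finish is now 27 weeks.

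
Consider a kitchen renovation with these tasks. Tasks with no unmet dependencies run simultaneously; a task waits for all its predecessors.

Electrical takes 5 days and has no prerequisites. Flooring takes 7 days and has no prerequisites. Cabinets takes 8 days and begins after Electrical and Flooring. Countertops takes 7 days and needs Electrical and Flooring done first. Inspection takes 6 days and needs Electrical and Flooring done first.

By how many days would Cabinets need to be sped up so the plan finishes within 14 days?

Current finish: 15 days; target: 14.
Cabinets is on every critical path, so each day cut from Cabinets cuts the finish by one (this holds down to a finish of 14).
Need 15 − 14 = 1 day off Cabinets → Cabinets becomes 7 days, finish becomes 14.

1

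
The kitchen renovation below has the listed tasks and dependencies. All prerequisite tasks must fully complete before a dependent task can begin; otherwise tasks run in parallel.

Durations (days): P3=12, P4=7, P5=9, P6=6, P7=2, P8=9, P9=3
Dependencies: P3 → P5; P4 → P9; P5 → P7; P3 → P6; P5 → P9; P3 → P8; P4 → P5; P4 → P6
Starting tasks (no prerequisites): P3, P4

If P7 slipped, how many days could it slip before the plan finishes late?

The longest chain is P3→P5→P9 = 12+9+3 = 24; overall finish 24 days.
The longest chain containing P7 totals 23 days.
So P7 can slip 24 − 23 = 1 day.

1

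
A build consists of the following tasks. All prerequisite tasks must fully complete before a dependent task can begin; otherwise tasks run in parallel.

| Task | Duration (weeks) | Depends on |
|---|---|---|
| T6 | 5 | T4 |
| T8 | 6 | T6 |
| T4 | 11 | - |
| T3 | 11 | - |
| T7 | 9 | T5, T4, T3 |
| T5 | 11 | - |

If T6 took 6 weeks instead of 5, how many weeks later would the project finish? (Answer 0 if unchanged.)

1

Baseline: T4→T6→T8 = 11+5+6 = 22 → 22 weeks.
T6 is on the critical path; changing it to 6 makes that path 23 weeks.
The critical path is still T4→T6→T8; finish is now 23 weeks.
Change in finish: 23 − 22 = +1 weeks.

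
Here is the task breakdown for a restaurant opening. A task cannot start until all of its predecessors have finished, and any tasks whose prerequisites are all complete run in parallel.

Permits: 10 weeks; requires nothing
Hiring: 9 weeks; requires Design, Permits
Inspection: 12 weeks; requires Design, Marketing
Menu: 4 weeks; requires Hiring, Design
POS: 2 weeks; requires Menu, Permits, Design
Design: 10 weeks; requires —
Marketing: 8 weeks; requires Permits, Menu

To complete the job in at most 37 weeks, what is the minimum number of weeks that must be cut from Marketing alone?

Current finish: 43 weeks; target: 37.
Marketing is on every critical path, so each week cut from Marketing cuts the finish by one (this holds down to a finish of 36).
Need 43 − 37 = 6 weeks off Marketing → Marketing becomes 2 weeks, finish becomes 37.

6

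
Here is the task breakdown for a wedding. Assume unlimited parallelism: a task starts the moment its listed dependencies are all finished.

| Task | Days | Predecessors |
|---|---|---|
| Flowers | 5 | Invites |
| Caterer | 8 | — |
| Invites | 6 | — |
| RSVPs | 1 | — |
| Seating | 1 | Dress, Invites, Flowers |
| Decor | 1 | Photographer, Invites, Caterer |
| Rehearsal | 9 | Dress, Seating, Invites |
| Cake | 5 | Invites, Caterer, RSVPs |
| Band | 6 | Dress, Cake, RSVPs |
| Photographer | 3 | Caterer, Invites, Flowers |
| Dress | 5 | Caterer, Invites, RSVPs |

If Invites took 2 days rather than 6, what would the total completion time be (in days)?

Baseline: Caterer→Dress→Seating→Rehearsal = 8+5+1+9 = 23 → 23 days.
Invites has 2 days of float (longest path through it is 21).
The critical path is still Caterer→Dress→Seating→Rehearsal; finish is now 23 days.

23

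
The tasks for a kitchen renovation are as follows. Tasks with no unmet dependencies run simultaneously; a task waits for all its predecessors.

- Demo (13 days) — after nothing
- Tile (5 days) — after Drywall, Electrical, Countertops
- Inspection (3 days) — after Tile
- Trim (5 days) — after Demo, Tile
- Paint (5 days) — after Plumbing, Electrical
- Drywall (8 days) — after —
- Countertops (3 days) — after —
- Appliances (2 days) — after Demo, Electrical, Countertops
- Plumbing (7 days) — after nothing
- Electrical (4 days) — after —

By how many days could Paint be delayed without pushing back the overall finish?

6

Critical path: Demo→Trim = 13+5 = 18, so the finish is 18 days.
Longest path through Paint: 12 days (earliest finish 12, latest finish 18).
Float = 18 − 12 = 6.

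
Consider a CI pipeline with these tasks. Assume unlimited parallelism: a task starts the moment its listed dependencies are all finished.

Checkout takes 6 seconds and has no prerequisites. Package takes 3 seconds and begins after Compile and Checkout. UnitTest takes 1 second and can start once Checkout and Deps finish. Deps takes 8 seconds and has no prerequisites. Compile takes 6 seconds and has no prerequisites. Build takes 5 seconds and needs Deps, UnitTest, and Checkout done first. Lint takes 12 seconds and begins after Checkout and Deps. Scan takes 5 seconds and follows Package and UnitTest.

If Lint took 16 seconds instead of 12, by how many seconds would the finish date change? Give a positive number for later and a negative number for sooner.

As given, the longest chain is Deps→Lint = 8+12 = 20, so the finish is 20 seconds.
Lint lies on that path, so at 16 seconds the path becomes 24 seconds.
No other chain overtakes it, so the finish is 24 seconds.
Change in finish: 24 − 20 = +4 seconds.

4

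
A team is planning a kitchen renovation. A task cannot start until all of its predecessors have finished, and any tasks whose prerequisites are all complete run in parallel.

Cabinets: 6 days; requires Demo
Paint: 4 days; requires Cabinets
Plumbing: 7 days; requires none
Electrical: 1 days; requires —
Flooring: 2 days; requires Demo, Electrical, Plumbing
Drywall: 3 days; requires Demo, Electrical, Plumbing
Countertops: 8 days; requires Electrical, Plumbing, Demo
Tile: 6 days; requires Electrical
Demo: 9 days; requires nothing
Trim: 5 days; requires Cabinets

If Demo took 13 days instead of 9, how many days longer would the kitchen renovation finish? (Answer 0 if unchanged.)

4

As given, the longest chain is Demo→Cabinets→Trim = 9+6+5 = 20, so the finish is 20 days.
Demo lies on that path, so at 13 days the path becomes 24 days.
That remains the longest chain; total 24 days.
Change in finish: 24 − 20 = +4 days.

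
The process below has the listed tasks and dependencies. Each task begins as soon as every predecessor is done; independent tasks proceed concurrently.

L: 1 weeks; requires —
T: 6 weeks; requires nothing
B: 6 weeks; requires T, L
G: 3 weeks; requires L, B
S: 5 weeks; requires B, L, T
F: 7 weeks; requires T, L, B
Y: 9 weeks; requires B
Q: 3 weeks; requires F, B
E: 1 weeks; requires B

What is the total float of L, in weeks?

T→B→F→Q = 6+6+7+3 = 22 sets the makespan at 22 weeks.
L finishes as early as 1 and must finish by 6.
So L can slip 6 − 1 = 5 weeks.

5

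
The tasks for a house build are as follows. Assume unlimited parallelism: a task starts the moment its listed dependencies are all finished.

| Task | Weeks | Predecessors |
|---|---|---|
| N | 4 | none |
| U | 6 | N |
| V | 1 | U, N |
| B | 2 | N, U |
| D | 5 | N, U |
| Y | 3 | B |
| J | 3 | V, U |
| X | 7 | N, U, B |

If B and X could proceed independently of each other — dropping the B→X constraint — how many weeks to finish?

17

Original critical path: N→U→B→X = 4+6+2+7 = 19 ⇒ 19 weeks.
Without B→X, X's earliest start moves from 12 to 10.
The longest chain is now N→U→X = 4+6+7 = 17, so the house build takes 17 weeks.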